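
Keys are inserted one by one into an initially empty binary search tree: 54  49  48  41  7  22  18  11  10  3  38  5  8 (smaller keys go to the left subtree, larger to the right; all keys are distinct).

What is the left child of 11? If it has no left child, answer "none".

Resulting structure (node: left, right):
  54: L=49, R=–
  49: L=48, R=–
  48: L=41, R=–
  41: L=7, R=–
  7: L=3, R=22
  22: L=18, R=38
  18: L=11, R=–
  11: L=10, R=–
  10: L=8, R=–
  3: L=–, R=5
  38: L=–, R=–
  5: L=–, R=–
  8: L=–, R=–

10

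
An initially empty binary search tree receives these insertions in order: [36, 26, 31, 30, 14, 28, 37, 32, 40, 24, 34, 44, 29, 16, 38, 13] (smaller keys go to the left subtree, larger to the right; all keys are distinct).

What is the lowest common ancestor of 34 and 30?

Insert 36: tree is empty, so 36 becomes the root.
Insert 26: 26 < 36 → go left. Place as left child of 36.
Insert 31: 31 < 36 → go left; 31 > 26 → go right. Place as right child of 26.
Insert 30: 30 < 36 → go left; 30 > 26 → go right; 30 < 31 → go left. Place as left child of 31.
Insert 14: 14 < 36 → go left; 14 < 26 → go left. Place as left child of 26.
Insert 28: 28 < 36 → go left; 28 > 26 → go right; 28 < 31 → go left; 28 < 30 → go left. Place as left child of 30.
Insert 37: 37 > 36 → go right. Place as right child of 36.
Insert 32: 32 < 36 → go left; 32 > 26 → go right; 32 > 31 → go right. Place as right child of 31.
Insert 40: 40 > 36 → go right; 40 > 37 → go right. Place as right child of 37.
Insert 24: 24 < 36 → go left; 24 < 26 → go left; 24 > 14 → go right. Place as right child of 14.
Insert 34: 34 < 36 → go left; 34 > 26 → go right; 34 > 31 → go right; 34 > 32 → go right. Place as right child of 32.
Insert 44: 44 > 36 → go right; 44 > 37 → go right; 44 > 40 → go right. Place as right child of 40.
Insert 29: 29 < 36 → go left; 29 > 26 → go right; 29 < 31 → go left; 29 < 30 → go left; 29 > 28 → go right. Place as right child of 28.
Insert 16: 16 < 36 → go left; 16 < 26 → go left; 16 > 14 → go right; 16 < 24 → go left. Place as left child of 24.
Insert 38: 38 > 36 → go right; 38 > 37 → go right; 38 < 40 → go left. Place as left child of 40.
Insert 13: 13 < 36 → go left; 13 < 26 → go left; 13 < 14 → go left. Place as left child of 14.

Path to 34: 36 → 26 → 31 → 32 → 34
Path to 30: 36 → 26 → 31 → 30
The paths share a prefix ending at 31, then split left and right.

31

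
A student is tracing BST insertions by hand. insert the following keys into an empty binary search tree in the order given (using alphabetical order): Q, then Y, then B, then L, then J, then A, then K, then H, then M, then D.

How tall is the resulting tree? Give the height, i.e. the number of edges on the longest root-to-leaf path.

5

Insert Q: tree is empty, so Q becomes the root.
Insert Y: Y > Q → go right. Place as right child of Q.
Insert B: B < Q → go left. Place as left child of Q.
Insert L: L < Q → go left; L > B → go right. Place as right child of B.
Insert J: J < Q → go left; J > B → go right; J < L → go left. Place as left child of L.
Insert A: A < Q → go left; A < B → go left. Place as left child of B.
Insert K: K < Q → go left; K > B → go right; K < L → go left; K > J → go right. Place as right child of J.
Insert H: H < Q → go left; H > B → go right; H < L → go left; H < J → go left. Place as left child of J.
Insert M: M < Q → go left; M > B → go right; M > L → go right. Place as right child of L.
Insert D: D < Q → go left; D > B → go right; D < L → go left; D < J → go left; D < H → go left. Place as left child of H.

The deepest node is D at depth 5.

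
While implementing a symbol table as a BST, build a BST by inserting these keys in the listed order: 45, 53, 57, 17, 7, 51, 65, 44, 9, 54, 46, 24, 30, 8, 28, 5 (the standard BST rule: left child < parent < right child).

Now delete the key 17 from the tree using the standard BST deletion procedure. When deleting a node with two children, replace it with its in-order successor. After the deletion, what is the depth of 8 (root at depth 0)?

4

Resulting structure (node: left, right):
  45: L=17, R=53
  53: L=51, R=57
  57: L=54, R=65
  17: L=7, R=44
  7: L=5, R=9
  51: L=46, R=–
  65: L=–, R=–
  44: L=24, R=–
  9: L=8, R=–
  54: L=–, R=–
  46: L=–, R=–
  24: L=–, R=30
  30: L=28, R=–
  8: L=–, R=–
  28: L=–, R=–
  5: L=–, R=–

Delete 17 (two children — replace with in-order successor).
After deletion, path to 8: 45 → 24 → 7 → 9 → 8.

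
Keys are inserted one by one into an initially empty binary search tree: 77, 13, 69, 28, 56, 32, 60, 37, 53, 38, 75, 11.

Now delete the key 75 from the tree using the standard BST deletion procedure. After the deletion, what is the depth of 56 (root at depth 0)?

Insert 77: tree is empty, so 77 becomes the root.
Insert 13: 13 < 77 → go left. Place as left child of 77.
Insert 69: 69 < 77 → go left; 69 > 13 → go right. Place as right child of 13.
Insert 28: 28 < 77 → go left; 28 > 13 → go right; 28 < 69 → go left. Place as left child of 69.
Insert 56: 56 < 77 → go left; 56 > 13 → go right; 56 < 69 → go left; 56 > 28 → go right. Place as right child of 28.
Insert 32: 32 < 77 → go left; 32 > 13 → go right; 32 < 69 → go left; 32 > 28 → go right; 32 < 56 → go left. Place as left child of 56.
Insert 60: 60 < 77 → go left; 60 > 13 → go right; 60 < 69 → go left; 60 > 28 → go right; 60 > 56 → go right. Place as right child of 56.
Insert 37: 37 < 77 → go left; 37 > 13 → go right; 37 < 69 → go left; 37 > 28 → go right; 37 < 56 → go left; 37 > 32 → go right. Place as right child of 32.
Insert 53: 53 < 77 → go left; 53 > 13 → go right; 53 < 69 → go left; 53 > 28 → go right; 53 < 56 → go left; 53 > 32 → go right; 53 > 37 → go right. Place as right child of 37.
Insert 38: 38 < 77 → go left; 38 > 13 → go right; 38 < 69 → go left; 38 > 28 → go right; 38 < 56 → go left; 38 > 32 → go right; 38 > 37 → go right; 38 < 53 → go left. Place as left child of 53.
Insert 75: 75 < 77 → go left; 75 > 13 → go right; 75 > 69 → go right. Place as right child of 69.
Insert 11: 11 < 77 → go left; 11 < 13 → go left. Place as left child of 13.

Delete 75 (at most one child — splice it out).
After deletion, path to 56: 77 → 13 → 69 → 28 → 56.

4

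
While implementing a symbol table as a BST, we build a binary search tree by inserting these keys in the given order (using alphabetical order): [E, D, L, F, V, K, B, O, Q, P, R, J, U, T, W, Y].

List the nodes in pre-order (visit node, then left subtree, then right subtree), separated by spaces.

E D B L F K J V O Q P R U T W Y

E: root
D: left child of E (depth 1)
L: right child of E (depth 1)
F: left child of L (depth 2)
V: right child of L (depth 2)
K: right child of F (depth 3)
B: left child of D (depth 2)
O: left child of V (depth 3)
Q: right child of O (depth 4)
P: left child of Q (depth 5)
R: right child of Q (depth 5)
J: left child of K (depth 4)
U: right child of R (depth 6)
T: left child of U (depth 7)
W: right child of V (depth 3)
Y: right child of W (depth 4)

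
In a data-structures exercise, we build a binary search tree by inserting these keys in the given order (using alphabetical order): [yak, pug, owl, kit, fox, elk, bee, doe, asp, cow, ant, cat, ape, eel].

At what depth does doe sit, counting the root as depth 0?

7

yak: root
pug: left child of yak (depth 1)
owl: left child of pug (depth 2)
kit: left child of owl (depth 3)
fox: left child of kit (depth 4)
elk: left child of fox (depth 5)
bee: left child of elk (depth 6)
doe: right child of bee (depth 7)
asp: left child of bee (depth 7)
cow: left child of doe (depth 8)
ant: left child of asp (depth 8)
cat: left child of cow (depth 9)
ape: right child of ant (depth 9)
eel: right child of doe (depth 8)

Path to doe: yak → pug → owl → kit → fox → elk → bee → doe, which is 7 edges.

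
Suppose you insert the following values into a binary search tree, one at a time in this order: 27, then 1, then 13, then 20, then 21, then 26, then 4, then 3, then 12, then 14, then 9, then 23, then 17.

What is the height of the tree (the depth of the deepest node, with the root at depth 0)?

6

27: root
1: left child of 27 (depth 1)
13: right child of 1 (depth 2)
20: right child of 13 (depth 3)
21: right child of 20 (depth 4)
26: right child of 21 (depth 5)
4: left child of 13 (depth 3)
3: left child of 4 (depth 4)
12: right child of 4 (depth 4)
14: left child of 20 (depth 4)
9: left child of 12 (depth 5)
23: left child of 26 (depth 6)
17: right child of 14 (depth 5)

The deepest node is 23 at depth 6.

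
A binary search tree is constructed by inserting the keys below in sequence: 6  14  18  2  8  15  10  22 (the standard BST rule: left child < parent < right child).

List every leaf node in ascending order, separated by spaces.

2 10 15 22

6: root
14: right child of 6 (depth 1)
18: right child of 14 (depth 2)
2: left child of 6 (depth 1)
8: left child of 14 (depth 2)
15: left child of 18 (depth 3)
10: right child of 8 (depth 3)
22: right child of 18 (depth 3)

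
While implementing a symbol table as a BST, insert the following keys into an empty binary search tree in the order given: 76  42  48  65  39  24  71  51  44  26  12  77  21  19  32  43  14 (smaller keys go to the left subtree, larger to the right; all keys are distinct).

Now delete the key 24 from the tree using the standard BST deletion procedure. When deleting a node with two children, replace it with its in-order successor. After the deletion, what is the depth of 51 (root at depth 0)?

Insert 76: tree is empty, so 76 becomes the root.
Insert 42: 42 < 76 → go left. Place as left child of 76.
Insert 48: 48 < 76 → go left; 48 > 42 → go right. Place as right child of 42.
Insert 65: 65 < 76 → go left; 65 > 42 → go right; 65 > 48 → go right. Place as right child of 48.
Insert 39: 39 < 76 → go left; 39 < 42 → go left. Place as left child of 42.
Insert 24: 24 < 76 → go left; 24 < 42 → go left; 24 < 39 → go left. Place as left child of 39.
Insert 71: 71 < 76 → go left; 71 > 42 → go right; 71 > 48 → go right; 71 > 65 → go right. Place as right child of 65.
Insert 51: 51 < 76 → go left; 51 > 42 → go right; 51 > 48 → go right; 51 < 65 → go left. Place as left child of 65.
Insert 44: 44 < 76 → go left; 44 > 42 → go right; 44 < 48 → go left. Place as left child of 48.
Insert 26: 26 < 76 → go left; 26 < 42 → go left; 26 < 39 → go left; 26 > 24 → go right. Place as right child of 24.
Insert 12: 12 < 76 → go left; 12 < 42 → go left; 12 < 39 → go left; 12 < 24 → go left. Place as left child of 24.
Insert 77: 77 > 76 → go right. Place as right child of 76.
Insert 21: 21 < 76 → go left; 21 < 42 → go left; 21 < 39 → go left; 21 < 24 → go left; 21 > 12 → go right. Place as right child of 12.
Insert 19: 19 < 76 → go left; 19 < 42 → go left; 19 < 39 → go left; 19 < 24 → go left; 19 > 12 → go right; 19 < 21 → go left. Place as left child of 21.
Insert 32: 32 < 76 → go left; 32 < 42 → go left; 32 < 39 → go left; 32 > 24 → go right; 32 > 26 → go right. Place as right child of 26.
Insert 43: 43 < 76 → go left; 43 > 42 → go right; 43 < 48 → go left; 43 < 44 → go left. Place as left child of 44.
Insert 14: 14 < 76 → go left; 14 < 42 → go left; 14 < 39 → go left; 14 < 24 → go left; 14 > 12 → go right; 14 < 21 → go left; 14 < 19 → go left. Place as left child of 19.

Delete 24 (two children — replace with in-order successor).
After deletion, path to 51: 76 → 42 → 48 → 65 → 51.

4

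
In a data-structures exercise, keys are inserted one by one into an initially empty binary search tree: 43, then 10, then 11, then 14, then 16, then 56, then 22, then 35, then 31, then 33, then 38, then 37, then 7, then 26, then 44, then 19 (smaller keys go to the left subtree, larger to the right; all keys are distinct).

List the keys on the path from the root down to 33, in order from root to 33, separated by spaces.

43 10 11 14 16 22 35 31 33

43: root
10: left child of 43 (depth 1)
11: right child of 10 (depth 2)
14: right child of 11 (depth 3)
16: right child of 14 (depth 4)
56: right child of 43 (depth 1)
22: right child of 16 (depth 5)
35: right child of 22 (depth 6)
31: left child of 35 (depth 7)
33: right child of 31 (depth 8)
38: right child of 35 (depth 7)
37: left child of 38 (depth 8)
7: left child of 10 (depth 2)
26: left child of 31 (depth 8)
44: left child of 56 (depth 2)
19: left child of 22 (depth 6)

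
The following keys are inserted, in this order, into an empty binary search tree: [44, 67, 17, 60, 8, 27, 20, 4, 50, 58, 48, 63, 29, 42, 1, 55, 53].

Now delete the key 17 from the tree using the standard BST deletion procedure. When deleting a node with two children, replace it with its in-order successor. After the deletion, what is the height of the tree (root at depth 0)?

44: root
67: right child of 44 (depth 1)
17: left child of 44 (depth 1)
60: left child of 67 (depth 2)
8: left child of 17 (depth 2)
27: right child of 17 (depth 2)
20: left child of 27 (depth 3)
4: left child of 8 (depth 3)
50: left child of 60 (depth 3)
58: right child of 50 (depth 4)
48: left child of 50 (depth 4)
63: right child of 60 (depth 3)
29: right child of 27 (depth 3)
42: right child of 29 (depth 4)
1: left child of 4 (depth 4)
55: left child of 58 (depth 5)
53: left child of 55 (depth 6)

Delete 17 (two children — replace with in-order successor).
After deletion, deepest node is 53 at depth 6.

6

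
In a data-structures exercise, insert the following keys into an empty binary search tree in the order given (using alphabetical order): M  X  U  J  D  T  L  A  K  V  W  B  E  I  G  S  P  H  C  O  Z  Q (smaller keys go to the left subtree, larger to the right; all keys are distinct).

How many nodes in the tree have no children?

7

M: root
X: right child of M (depth 1)
U: left child of X (depth 2)
J: left child of M (depth 1)
D: left child of J (depth 2)
T: left child of U (depth 3)
L: right child of J (depth 2)
A: left child of D (depth 3)
K: left child of L (depth 3)
V: right child of U (depth 3)
W: right child of V (depth 4)
B: right child of A (depth 4)
E: right child of D (depth 3)
I: right child of E (depth 4)
G: left child of I (depth 5)
S: left child of T (depth 4)
P: left child of S (depth 5)
H: right child of G (depth 6)
C: right child of B (depth 5)
O: left child of P (depth 6)
Z: right child of X (depth 2)
Q: right child of P (depth 6)

Leaves: C, H, K, O, Q, W, Z — 7 in total.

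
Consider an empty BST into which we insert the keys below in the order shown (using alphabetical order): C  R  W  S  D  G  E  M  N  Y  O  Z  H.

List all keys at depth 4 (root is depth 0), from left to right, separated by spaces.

Insert C: tree is empty, so C becomes the root.
Insert R: R > C → go right. Place as right child of C.
Insert W: W > C → go right; W > R → go right. Place as right child of R.
Insert S: S > C → go right; S > R → go right; S < W → go left. Place as left child of W.
Insert D: D > C → go right; D < R → go left. Place as left child of R.
Insert G: G > C → go right; G < R → go left; G > D → go right. Place as right child of D.
Insert E: E > C → go right; E < R → go left; E > D → go right; E < G → go left. Place as left child of G.
Insert M: M > C → go right; M < R → go left; M > D → go right; M > G → go right. Place as right child of G.
Insert N: N > C → go right; N < R → go left; N > D → go right; N > G → go right; N > M → go right. Place as right child of M.
Insert Y: Y > C → go right; Y > R → go right; Y > W → go right. Place as right child of W.
Insert O: O > C → go right; O < R → go left; O > D → go right; O > G → go right; O > M → go right; O > N → go right. Place as right child of N.
Insert Z: Z > C → go right; Z > R → go right; Z > W → go right; Z > Y → go right. Place as right child of Y.
Insert H: H > C → go right; H < R → go left; H > D → go right; H > G → go right; H < M → go left. Place as left child of M.

E M Z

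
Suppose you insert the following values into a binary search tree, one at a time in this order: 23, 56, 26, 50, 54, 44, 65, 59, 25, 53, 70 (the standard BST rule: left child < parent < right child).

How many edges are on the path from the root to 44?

Resulting structure (node: left, right):
  23: L=–, R=56
  56: L=26, R=65
  26: L=25, R=50
  50: L=44, R=54
  54: L=53, R=–
  44: L=–, R=–
  65: L=59, R=70
  59: L=–, R=–
  25: L=–, R=–
  53: L=–, R=–
  70: L=–, R=–

Path to 44: 23 → 56 → 26 → 50 → 44, which is 4 edges.

4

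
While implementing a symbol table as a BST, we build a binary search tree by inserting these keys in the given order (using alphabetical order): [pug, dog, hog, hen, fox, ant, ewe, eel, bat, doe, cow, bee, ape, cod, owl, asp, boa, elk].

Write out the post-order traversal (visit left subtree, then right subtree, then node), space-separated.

asp ape boa cod bee cow doe bat ant elk eel ewe fox hen owl hog dog pug

pug: root
dog: left child of pug (depth 1)
hog: right child of dog (depth 2)
hen: left child of hog (depth 3)
fox: left child of hen (depth 4)
ant: left child of dog (depth 2)
ewe: left child of fox (depth 5)
eel: left child of ewe (depth 6)
bat: right child of ant (depth 3)
doe: right child of bat (depth 4)
cow: left child of doe (depth 5)
bee: left child of cow (depth 6)
ape: left child of bat (depth 4)
cod: right child of bee (depth 7)
owl: right child of hog (depth 3)
asp: right child of ape (depth 5)
boa: left child of cod (depth 8)
elk: right child of eel (depth 7)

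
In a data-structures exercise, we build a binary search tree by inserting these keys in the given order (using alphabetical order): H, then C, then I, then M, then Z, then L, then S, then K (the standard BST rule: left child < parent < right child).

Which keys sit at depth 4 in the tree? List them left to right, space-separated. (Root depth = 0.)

Resulting structure (node: left, right):
  H: L=C, R=I
  C: L=–, R=–
  I: L=–, R=M
  M: L=L, R=Z
  Z: L=S, R=–
  L: L=K, R=–
  S: L=–, R=–
  K: L=–, R=–

K S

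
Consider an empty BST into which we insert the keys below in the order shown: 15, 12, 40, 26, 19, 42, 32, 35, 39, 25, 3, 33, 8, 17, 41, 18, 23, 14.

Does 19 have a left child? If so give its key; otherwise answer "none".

17

Insert 15: tree is empty, so 15 becomes the root.
Insert 12: 12 < 15 → go left. Place as left child of 15.
Insert 40: 40 > 15 → go right. Place as right child of 15.
Insert 26: 26 > 15 → go right; 26 < 40 → go left. Place as left child of 40.
Insert 19: 19 > 15 → go right; 19 < 40 → go left; 19 < 26 → go left. Place as left child of 26.
Insert 42: 42 > 15 → go right; 42 > 40 → go right. Place as right child of 40.
Insert 32: 32 > 15 → go right; 32 < 40 → go left; 32 > 26 → go right. Place as right child of 26.
Insert 35: 35 > 15 → go right; 35 < 40 → go left; 35 > 26 → go right; 35 > 32 → go right. Place as right child of 32.
Insert 39: 39 > 15 → go right; 39 < 40 → go left; 39 > 26 → go right; 39 > 32 → go right; 39 > 35 → go right. Place as right child of 35.
Insert 25: 25 > 15 → go right; 25 < 40 → go left; 25 < 26 → go left; 25 > 19 → go right. Place as right child of 19.
Insert 3: 3 < 15 → go left; 3 < 12 → go left. Place as left child of 12.
Insert 33: 33 > 15 → go right; 33 < 40 → go left; 33 > 26 → go right; 33 > 32 → go right; 33 < 35 → go left. Place as left child of 35.
Insert 8: 8 < 15 → go left; 8 < 12 → go left; 8 > 3 → go right. Place as right child of 3.
Insert 17: 17 > 15 → go right; 17 < 40 → go left; 17 < 26 → go left; 17 < 19 → go left. Place as left child of 19.
Insert 41: 41 > 15 → go right; 41 > 40 → go right; 41 < 42 → go left. Place as left child of 42.
Insert 18: 18 > 15 → go right; 18 < 40 → go left; 18 < 26 → go left; 18 < 19 → go left; 18 > 17 → go right. Place as right child of 17.
Insert 23: 23 > 15 → go right; 23 < 40 → go left; 23 < 26 → go left; 23 > 19 → go right; 23 < 25 → go left. Place as left child of 25.
Insert 14: 14 < 15 → go left; 14 > 12 → go right. Place as right child of 12.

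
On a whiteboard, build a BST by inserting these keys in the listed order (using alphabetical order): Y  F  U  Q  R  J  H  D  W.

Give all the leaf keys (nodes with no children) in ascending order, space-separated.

D H R W

Insert Y: tree is empty, so Y becomes the root.
Insert F: F < Y → go left. Place as left child of Y.
Insert U: U < Y → go left; U > F → go right. Place as right child of F.
Insert Q: Q < Y → go left; Q > F → go right; Q < U → go left. Place as left child of U.
Insert R: R < Y → go left; R > F → go right; R < U → go left; R > Q → go right. Place as right child of Q.
Insert J: J < Y → go left; J > F → go right; J < U → go left; J < Q → go left. Place as left child of Q.
Insert H: H < Y → go left; H > F → go right; H < U → go left; H < Q → go left; H < J → go left. Place as left child of J.
Insert D: D < Y → go left; D < F → go left. Place as left child of F.
Insert W: W < Y → go left; W > F → go right; W > U → go right. Place as right child of U.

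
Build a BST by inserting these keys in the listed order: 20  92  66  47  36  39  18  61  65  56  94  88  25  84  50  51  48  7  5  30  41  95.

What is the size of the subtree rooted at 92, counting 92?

18

20: root
92: right child of 20 (depth 1)
66: left child of 92 (depth 2)
47: left child of 66 (depth 3)
36: left child of 47 (depth 4)
39: right child of 36 (depth 5)
18: left child of 20 (depth 1)
61: right child of 47 (depth 4)
65: right child of 61 (depth 5)
56: left child of 61 (depth 5)
94: right child of 92 (depth 2)
88: right child of 66 (depth 3)
25: left child of 36 (depth 5)
84: left child of 88 (depth 4)
50: left child of 56 (depth 6)
51: right child of 50 (depth 7)
48: left child of 50 (depth 7)
7: left child of 18 (depth 2)
5: left child of 7 (depth 3)
30: right child of 25 (depth 6)
41: right child of 39 (depth 6)
95: right child of 94 (depth 3)

Subtree rooted at 92 contains: 92, 66, 47, 36, 25, 30, 39, 41, 61, 56, 50, 48, 51, 65, 88, 84, 94, 95 — 18 nodes.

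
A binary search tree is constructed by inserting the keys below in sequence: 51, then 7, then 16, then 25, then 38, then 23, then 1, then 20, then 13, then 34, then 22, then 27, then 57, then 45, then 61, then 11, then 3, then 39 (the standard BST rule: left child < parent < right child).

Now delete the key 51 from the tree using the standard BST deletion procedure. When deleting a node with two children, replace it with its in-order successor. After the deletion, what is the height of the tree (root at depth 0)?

Insert 51: tree is empty, so 51 becomes the root.
Insert 7: 7 < 51 → go left. Place as left child of 51.
Insert 16: 16 < 51 → go left; 16 > 7 → go right. Place as right child of 7.
Insert 25: 25 < 51 → go left; 25 > 7 → go right; 25 > 16 → go right. Place as right child of 16.
Insert 38: 38 < 51 → go left; 38 > 7 → go right; 38 > 16 → go right; 38 > 25 → go right. Place as right child of 25.
Insert 23: 23 < 51 → go left; 23 > 7 → go right; 23 > 16 → go right; 23 < 25 → go left. Place as left child of 25.
Insert 1: 1 < 51 → go left; 1 < 7 → go left. Place as left child of 7.
Insert 20: 20 < 51 → go left; 20 > 7 → go right; 20 > 16 → go right; 20 < 25 → go left; 20 < 23 → go left. Place as left child of 23.
Insert 13: 13 < 51 → go left; 13 > 7 → go right; 13 < 16 → go left. Place as left child of 16.
Insert 34: 34 < 51 → go left; 34 > 7 → go right; 34 > 16 → go right; 34 > 25 → go right; 34 < 38 → go left. Place as left child of 38.
Insert 22: 22 < 51 → go left; 22 > 7 → go right; 22 > 16 → go right; 22 < 25 → go left; 22 < 23 → go left; 22 > 20 → go right. Place as right child of 20.
Insert 27: 27 < 51 → go left; 27 > 7 → go right; 27 > 16 → go right; 27 > 25 → go right; 27 < 38 → go left; 27 < 34 → go left. Place as left child of 34.
Insert 57: 57 > 51 → go right. Place as right child of 51.
Insert 45: 45 < 51 → go left; 45 > 7 → go right; 45 > 16 → go right; 45 > 25 → go right; 45 > 38 → go right. Place as right child of 38.
Insert 61: 61 > 51 → go right; 61 > 57 → go right. Place as right child of 57.
Insert 11: 11 < 51 → go left; 11 > 7 → go right; 11 < 16 → go left; 11 < 13 → go left. Place as left child of 13.
Insert 3: 3 < 51 → go left; 3 < 7 → go left; 3 > 1 → go right. Place as right child of 1.
Insert 39: 39 < 51 → go left; 39 > 7 → go right; 39 > 16 → go right; 39 > 25 → go right; 39 > 38 → go right; 39 < 45 → go left. Place as left child of 45.

Delete 51 (two children — replace with in-order successor).
After deletion, deepest node is 22 at depth 6.

6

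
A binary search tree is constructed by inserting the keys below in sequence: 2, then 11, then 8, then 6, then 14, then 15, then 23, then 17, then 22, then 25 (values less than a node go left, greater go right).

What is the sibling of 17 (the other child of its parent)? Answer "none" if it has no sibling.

25

Insert 2: tree is empty, so 2 becomes the root.
Insert 11: 11 > 2 → go right. Place as right child of 2.
Insert 8: 8 > 2 → go right; 8 < 11 → go left. Place as left child of 11.
Insert 6: 6 > 2 → go right; 6 < 11 → go left; 6 < 8 → go left. Place as left child of 8.
Insert 14: 14 > 2 → go right; 14 > 11 → go right. Place as right child of 11.
Insert 15: 15 > 2 → go right; 15 > 11 → go right; 15 > 14 → go right. Place as right child of 14.
Insert 23: 23 > 2 → go right; 23 > 11 → go right; 23 > 14 → go right; 23 > 15 → go right. Place as right child of 15.
Insert 17: 17 > 2 → go right; 17 > 11 → go right; 17 > 14 → go right; 17 > 15 → go right; 17 < 23 → go left. Place as left child of 23.
Insert 22: 22 > 2 → go right; 22 > 11 → go right; 22 > 14 → go right; 22 > 15 → go right; 22 < 23 → go left; 22 > 17 → go right. Place as right child of 17.
Insert 25: 25 > 2 → go right; 25 > 11 → go right; 25 > 14 → go right; 25 > 15 → go right; 25 > 23 → go right. Place as right child of 23.

17's parent is 23; the other child of 23 is 25.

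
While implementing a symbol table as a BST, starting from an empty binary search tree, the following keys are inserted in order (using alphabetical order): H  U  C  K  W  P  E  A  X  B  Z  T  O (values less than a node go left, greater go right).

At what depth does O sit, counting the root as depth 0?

H: root
U: right child of H (depth 1)
C: left child of H (depth 1)
K: left child of U (depth 2)
W: right child of U (depth 2)
P: right child of K (depth 3)
E: right child of C (depth 2)
A: left child of C (depth 2)
X: right child of W (depth 3)
B: right child of A (depth 3)
Z: right child of X (depth 4)
T: right child of P (depth 4)
O: left child of P (depth 4)

Path to O: H → U → K → P → O, which is 4 edges.

4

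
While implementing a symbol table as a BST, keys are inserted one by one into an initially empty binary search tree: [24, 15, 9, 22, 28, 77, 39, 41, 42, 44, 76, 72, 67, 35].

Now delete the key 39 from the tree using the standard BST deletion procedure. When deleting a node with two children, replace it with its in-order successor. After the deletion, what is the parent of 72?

76

24: root
15: left child of 24 (depth 1)
9: left child of 15 (depth 2)
22: right child of 15 (depth 2)
28: right child of 24 (depth 1)
77: right child of 28 (depth 2)
39: left child of 77 (depth 3)
41: right child of 39 (depth 4)
42: right child of 41 (depth 5)
44: right child of 42 (depth 6)
76: right child of 44 (depth 7)
72: left child of 76 (depth 8)
67: left child of 72 (depth 9)
35: left child of 39 (depth 4)

Delete 39 (two children — replace with in-order successor).
After deletion, 72's parent is 76.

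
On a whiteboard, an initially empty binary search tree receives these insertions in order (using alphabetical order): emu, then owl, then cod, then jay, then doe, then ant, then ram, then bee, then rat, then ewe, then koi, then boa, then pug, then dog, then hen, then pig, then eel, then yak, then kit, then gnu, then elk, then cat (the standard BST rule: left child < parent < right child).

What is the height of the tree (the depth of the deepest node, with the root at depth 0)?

5

Insert emu: tree is empty, so emu becomes the root.
Insert owl: owl > emu → go right. Place as right child of emu.
Insert cod: cod < emu → go left. Place as left child of emu.
Insert jay: jay > emu → go right; jay < owl → go left. Place as left child of owl.
Insert doe: doe < emu → go left; doe > cod → go right. Place as right child of cod.
Insert ant: ant < emu → go left; ant < cod → go left. Place as left child of cod.
Insert ram: ram > emu → go right; ram > owl → go right. Place as right child of owl.
Insert bee: bee < emu → go left; bee < cod → go left; bee > ant → go right. Place as right child of ant.
Insert rat: rat > emu → go right; rat > owl → go right; rat > ram → go right. Place as right child of ram.
Insert ewe: ewe > emu → go right; ewe < owl → go left; ewe < jay → go left. Place as left child of jay.
Insert koi: koi > emu → go right; koi < owl → go left; koi > jay → go right. Place as right child of jay.
Insert boa: boa < emu → go left; boa < cod → go left; boa > ant → go right; boa > bee → go right. Place as right child of bee.
Insert pug: pug > emu → go right; pug > owl → go right; pug < ram → go left. Place as left child of ram.
Insert dog: dog < emu → go left; dog > cod → go right; dog > doe → go right. Place as right child of doe.
Insert hen: hen > emu → go right; hen < owl → go left; hen < jay → go left; hen > ewe → go right. Place as right child of ewe.
Insert pig: pig > emu → go right; pig > owl → go right; pig < ram → go left; pig < pug → go left. Place as left child of pug.
Insert eel: eel < emu → go left; eel > cod → go right; eel > doe → go right; eel > dog → go right. Place as right child of dog.
Insert yak: yak > emu → go right; yak > owl → go right; yak > ram → go right; yak > rat → go right. Place as right child of rat.
Insert kit: kit > emu → go right; kit < owl → go left; kit > jay → go right; kit < koi → go left. Place as left child of koi.
Insert gnu: gnu > emu → go right; gnu < owl → go left; gnu < jay → go left; gnu > ewe → go right; gnu < hen → go left. Place as left child of hen.
Insert elk: elk < emu → go left; elk > cod → go right; elk > doe → go right; elk > dog → go right; elk > eel → go right. Place as right child of eel.
Insert cat: cat < emu → go left; cat < cod → go left; cat > ant → go right; cat > bee → go right; cat > boa → go right. Place as right child of boa.

The deepest node is gnu at depth 5.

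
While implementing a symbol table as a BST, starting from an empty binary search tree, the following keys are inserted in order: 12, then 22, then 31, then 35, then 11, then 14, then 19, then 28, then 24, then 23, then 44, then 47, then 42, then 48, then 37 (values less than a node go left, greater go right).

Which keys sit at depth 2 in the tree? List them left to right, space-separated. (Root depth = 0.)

12: root
22: right child of 12 (depth 1)
31: right child of 22 (depth 2)
35: right child of 31 (depth 3)
11: left child of 12 (depth 1)
14: left child of 22 (depth 2)
19: right child of 14 (depth 3)
28: left child of 31 (depth 3)
24: left child of 28 (depth 4)
23: left child of 24 (depth 5)
44: right child of 35 (depth 4)
47: right child of 44 (depth 5)
42: left child of 44 (depth 5)
48: right child of 47 (depth 6)
37: left child of 42 (depth 6)

14 31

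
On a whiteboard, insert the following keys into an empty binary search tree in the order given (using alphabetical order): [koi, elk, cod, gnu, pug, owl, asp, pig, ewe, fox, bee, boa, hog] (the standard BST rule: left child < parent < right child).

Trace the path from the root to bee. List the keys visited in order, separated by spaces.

koi elk cod asp bee

Resulting structure (node: left, right):
  koi: L=elk, R=pug
  elk: L=cod, R=gnu
  cod: L=asp, R=–
  gnu: L=ewe, R=hog
  pug: L=owl, R=–
  owl: L=–, R=pig
  asp: L=–, R=bee
  pig: L=–, R=–
  ewe: L=–, R=fox
  fox: L=–, R=–
  bee: L=–, R=boa
  boa: L=–, R=–
  hog: L=–, R=–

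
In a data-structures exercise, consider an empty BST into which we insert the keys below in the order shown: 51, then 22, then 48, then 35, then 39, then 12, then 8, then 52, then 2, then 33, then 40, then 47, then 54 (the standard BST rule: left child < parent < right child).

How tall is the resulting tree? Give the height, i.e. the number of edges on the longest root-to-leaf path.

6

Resulting structure (node: left, right):
  51: L=22, R=52
  22: L=12, R=48
  48: L=35, R=–
  35: L=33, R=39
  39: L=–, R=40
  12: L=8, R=–
  8: L=2, R=–
  52: L=–, R=54
  2: L=–, R=–
  33: L=–, R=–
  40: L=–, R=47
  47: L=–, R=–
  54: L=–, R=–

The deepest node is 47 at depth 6.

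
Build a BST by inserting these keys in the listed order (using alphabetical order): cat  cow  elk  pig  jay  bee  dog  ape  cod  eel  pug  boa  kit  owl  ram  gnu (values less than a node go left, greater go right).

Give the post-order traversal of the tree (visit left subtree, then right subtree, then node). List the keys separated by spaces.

ape boa bee cod eel dog gnu owl kit jay ram pug pig elk cow cat

Insert cat: tree is empty, so cat becomes the root.
Insert cow: cow > cat → go right. Place as right child of cat.
Insert elk: elk > cat → go right; elk > cow → go right. Place as right child of cow.
Insert pig: pig > cat → go right; pig > cow → go right; pig > elk → go right. Place as right child of elk.
Insert jay: jay > cat → go right; jay > cow → go right; jay > elk → go right; jay < pig → go left. Place as left child of pig.
Insert bee: bee < cat → go left. Place as left child of cat.
Insert dog: dog > cat → go right; dog > cow → go right; dog < elk → go left. Place as left child of elk.
Insert ape: ape < cat → go left; ape < bee → go left. Place as left child of bee.
Insert cod: cod > cat → go right; cod < cow → go left. Place as left child of cow.
Insert eel: eel > cat → go right; eel > cow → go right; eel < elk → go left; eel > dog → go right. Place as right child of dog.
Insert pug: pug > cat → go right; pug > cow → go right; pug > elk → go right; pug > pig → go right. Place as right child of pig.
Insert boa: boa < cat → go left; boa > bee → go right. Place as right child of bee.
Insert kit: kit > cat → go right; kit > cow → go right; kit > elk → go right; kit < pig → go left; kit > jay → go right. Place as right child of jay.
Insert owl: owl > cat → go right; owl > cow → go right; owl > elk → go right; owl < pig → go left; owl > jay → go right; owl > kit → go right. Place as right child of kit.
Insert ram: ram > cat → go right; ram > cow → go right; ram > elk → go right; ram > pig → go right; ram > pug → go right. Place as right child of pug.
Insert gnu: gnu > cat → go right; gnu > cow → go right; gnu > elk → go right; gnu < pig → go left; gnu < jay → go left. Place as left child of jay.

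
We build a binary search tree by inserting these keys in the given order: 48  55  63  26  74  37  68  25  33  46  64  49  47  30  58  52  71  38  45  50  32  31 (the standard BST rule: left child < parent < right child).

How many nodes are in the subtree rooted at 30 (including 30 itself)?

3

48: root
55: right child of 48 (depth 1)
63: right child of 55 (depth 2)
26: left child of 48 (depth 1)
74: right child of 63 (depth 3)
37: right child of 26 (depth 2)
68: left child of 74 (depth 4)
25: left child of 26 (depth 2)
33: left child of 37 (depth 3)
46: right child of 37 (depth 3)
64: left child of 68 (depth 5)
49: left child of 55 (depth 2)
47: right child of 46 (depth 4)
30: left child of 33 (depth 4)
58: left child of 63 (depth 3)
52: right child of 49 (depth 3)
71: right child of 68 (depth 5)
38: left child of 46 (depth 4)
45: right child of 38 (depth 5)
50: left child of 52 (depth 4)
32: right child of 30 (depth 5)
31: left child of 32 (depth 6)

Subtree rooted at 30 contains: 30, 32, 31 — 3 nodes.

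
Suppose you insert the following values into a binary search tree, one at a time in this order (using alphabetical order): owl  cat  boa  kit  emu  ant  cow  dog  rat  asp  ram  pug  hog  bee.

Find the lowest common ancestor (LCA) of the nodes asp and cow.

cat

Resulting structure (node: left, right):
  owl: L=cat, R=rat
  cat: L=boa, R=kit
  boa: L=ant, R=–
  kit: L=emu, R=–
  emu: L=cow, R=hog
  ant: L=–, R=asp
  cow: L=–, R=dog
  dog: L=–, R=–
  rat: L=ram, R=–
  asp: L=–, R=bee
  ram: L=pug, R=–
  pug: L=–, R=–
  hog: L=–, R=–
  bee: L=–, R=–

Path to asp: owl → cat → boa → ant → asp
Path to cow: owl → cat → kit → emu → cow
The paths share a prefix ending at cat, then split left and right.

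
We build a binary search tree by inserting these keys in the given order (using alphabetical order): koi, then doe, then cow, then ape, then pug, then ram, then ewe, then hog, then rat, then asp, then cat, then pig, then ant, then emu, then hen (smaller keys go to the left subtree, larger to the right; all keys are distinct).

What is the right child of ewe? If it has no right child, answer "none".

hog

Resulting structure (node: left, right):
  koi: L=doe, R=pug
  doe: L=cow, R=ewe
  cow: L=ape, R=–
  ape: L=ant, R=asp
  pug: L=pig, R=ram
  ram: L=–, R=rat
  ewe: L=emu, R=hog
  hog: L=hen, R=–
  rat: L=–, R=–
  asp: L=–, R=cat
  cat: L=–, R=–
  pig: L=–, R=–
  ant: L=–, R=–
  emu: L=–, R=–
  hen: L=–, R=–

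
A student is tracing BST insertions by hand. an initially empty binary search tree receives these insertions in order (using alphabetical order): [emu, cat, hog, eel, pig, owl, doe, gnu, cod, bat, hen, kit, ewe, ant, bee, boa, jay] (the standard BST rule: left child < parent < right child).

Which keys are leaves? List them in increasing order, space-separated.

emu: root
cat: left child of emu (depth 1)
hog: right child of emu (depth 1)
eel: right child of cat (depth 2)
pig: right child of hog (depth 2)
owl: left child of pig (depth 3)
doe: left child of eel (depth 3)
gnu: left child of hog (depth 2)
cod: left child of doe (depth 4)
bat: left child of cat (depth 2)
hen: right child of gnu (depth 3)
kit: left child of owl (depth 4)
ewe: left child of gnu (depth 3)
ant: left child of bat (depth 3)
bee: right child of bat (depth 3)
boa: right child of bee (depth 4)
jay: left child of kit (depth 5)

ant boa cod ewe hen jay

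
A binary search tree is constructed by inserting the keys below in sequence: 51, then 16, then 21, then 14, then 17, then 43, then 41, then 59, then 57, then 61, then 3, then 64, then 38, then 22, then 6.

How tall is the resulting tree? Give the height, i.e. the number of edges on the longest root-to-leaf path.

6

Insert 51: tree is empty, so 51 becomes the root.
Insert 16: 16 < 51 → go left. Place as left child of 51.
Insert 21: 21 < 51 → go left; 21 > 16 → go right. Place as right child of 16.
Insert 14: 14 < 51 → go left; 14 < 16 → go left. Place as left child of 16.
Insert 17: 17 < 51 → go left; 17 > 16 → go right; 17 < 21 → go left. Place as left child of 21.
Insert 43: 43 < 51 → go left; 43 > 16 → go right; 43 > 21 → go right. Place as right child of 21.
Insert 41: 41 < 51 → go left; 41 > 16 → go right; 41 > 21 → go right; 41 < 43 → go left. Place as left child of 43.
Insert 59: 59 > 51 → go right. Place as right child of 51.
Insert 57: 57 > 51 → go right; 57 < 59 → go left. Place as left child of 59.
Insert 61: 61 > 51 → go right; 61 > 59 → go right. Place as right child of 59.
Insert 3: 3 < 51 → go left; 3 < 16 → go left; 3 < 14 → go left. Place as left child of 14.
Insert 64: 64 > 51 → go right; 64 > 59 → go right; 64 > 61 → go right. Place as right child of 61.
Insert 38: 38 < 51 → go left; 38 > 16 → go right; 38 > 21 → go right; 38 < 43 → go left; 38 < 41 → go left. Place as left child of 41.
Insert 22: 22 < 51 → go left; 22 > 16 → go right; 22 > 21 → go right; 22 < 43 → go left; 22 < 41 → go left; 22 < 38 → go left. Place as left child of 38.
Insert 6: 6 < 51 → go left; 6 < 16 → go left; 6 < 14 → go left; 6 > 3 → go right. Place as right child of 3.

The deepest node is 22 at depth 6.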